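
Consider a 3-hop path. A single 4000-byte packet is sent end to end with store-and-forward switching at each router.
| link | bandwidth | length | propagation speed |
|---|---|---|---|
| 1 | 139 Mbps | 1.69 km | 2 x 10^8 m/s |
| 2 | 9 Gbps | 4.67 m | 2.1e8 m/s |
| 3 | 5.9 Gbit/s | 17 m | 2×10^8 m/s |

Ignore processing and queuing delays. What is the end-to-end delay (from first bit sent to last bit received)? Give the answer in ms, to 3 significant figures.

0.248 ms

L = 4000 × 8 = 32000 bits.
Transmission delays (L/R per hop): 0.230216, 0.00355556, 0.00542373 ms; sum = 0.239195 ms.
Propagation delays (d/s per hop): 0.00845, 2.22381e-05, 8.5e-05 ms; sum = 0.00855724 ms.
End-to-end = 0.248 ms.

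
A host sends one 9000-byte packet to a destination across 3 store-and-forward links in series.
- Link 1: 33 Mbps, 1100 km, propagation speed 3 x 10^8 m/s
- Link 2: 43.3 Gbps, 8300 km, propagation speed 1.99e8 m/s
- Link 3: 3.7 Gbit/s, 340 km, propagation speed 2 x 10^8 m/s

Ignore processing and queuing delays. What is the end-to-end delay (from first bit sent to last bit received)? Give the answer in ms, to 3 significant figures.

L = 9000 × 8 = 72000 bits.
Transmission delays (L/R per hop): 2.18182, 0.00166282, 0.0194595 ms; sum = 2.20294 ms.
Propagation delays (d/s per hop): 3.66667, 41.7085, 1.7 ms; sum = 47.0752 ms.
End-to-end = 49.3 ms.

49.3 ms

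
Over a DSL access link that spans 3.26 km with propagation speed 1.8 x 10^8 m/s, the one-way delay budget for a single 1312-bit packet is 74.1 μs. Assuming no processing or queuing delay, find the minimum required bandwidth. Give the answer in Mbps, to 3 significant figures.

Propagation delay = 3260 / 180000000 = 18.1111 μs.
Transmission budget = 74.1 − 18.1111 = 55.9889 μs.
R ≥ L / t_tx = 1312 bits / 5.59889e-05 s = 23.4 Mbps.

23.4 Mbps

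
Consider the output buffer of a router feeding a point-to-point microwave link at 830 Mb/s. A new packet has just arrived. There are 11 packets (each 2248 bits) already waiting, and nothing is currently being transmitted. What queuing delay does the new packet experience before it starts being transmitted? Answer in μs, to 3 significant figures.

29.8 μs

Each queued packet: L/R = 2248/830000000 = 2.70843 μs.
11 queued → 29.7928 μs.
Queuing delay = 29.8 μs.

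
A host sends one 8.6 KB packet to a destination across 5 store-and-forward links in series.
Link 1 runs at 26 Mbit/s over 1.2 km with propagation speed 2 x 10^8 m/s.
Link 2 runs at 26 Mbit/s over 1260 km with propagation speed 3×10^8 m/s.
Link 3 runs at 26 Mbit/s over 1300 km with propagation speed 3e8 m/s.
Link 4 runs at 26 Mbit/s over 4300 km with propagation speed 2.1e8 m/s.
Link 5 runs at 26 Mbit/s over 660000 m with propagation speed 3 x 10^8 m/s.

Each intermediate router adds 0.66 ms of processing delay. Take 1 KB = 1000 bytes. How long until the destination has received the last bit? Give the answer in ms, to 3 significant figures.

L = 68800 bits.
Transmission delay per hop = L/R = 68800/26000000 = 2.64615 ms; 5 hops → 13.2308 ms.
Propagation delays (d/s per hop): 0.006, 4.2, 4.33333, 20.4762, 2.2 ms; sum = 31.2155 ms.
Processing at 4 router(s): 4 × 0.66 ms = 2.64 ms.
End-to-end = 47.1 ms.

47.1 ms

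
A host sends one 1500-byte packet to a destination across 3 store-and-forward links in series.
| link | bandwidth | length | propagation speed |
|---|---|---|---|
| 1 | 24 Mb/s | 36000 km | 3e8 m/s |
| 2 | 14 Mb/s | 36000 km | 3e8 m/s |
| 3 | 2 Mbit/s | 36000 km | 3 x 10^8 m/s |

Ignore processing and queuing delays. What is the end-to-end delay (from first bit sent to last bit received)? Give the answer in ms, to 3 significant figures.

367 ms

L = 1500 × 8 = 12000 bits.
Transmission delays (L/R per hop): 0.5, 0.857143, 6 ms; sum = 7.35714 ms.
Propagation delays (d/s per hop): 120, 120, 120 ms; sum = 360 ms.
End-to-end = 367 ms.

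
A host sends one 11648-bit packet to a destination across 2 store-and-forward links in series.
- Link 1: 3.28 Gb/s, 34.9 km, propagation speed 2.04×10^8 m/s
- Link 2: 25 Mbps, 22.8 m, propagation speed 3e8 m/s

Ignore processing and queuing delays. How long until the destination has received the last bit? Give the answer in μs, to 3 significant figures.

Transmission delays (L/R per hop): 3.55122, 465.92 μs; sum = 469.471 μs.
Propagation delays (d/s per hop): 171.078, 0.076 μs; sum = 171.154 μs.
End-to-end = 641 μs.

641 μs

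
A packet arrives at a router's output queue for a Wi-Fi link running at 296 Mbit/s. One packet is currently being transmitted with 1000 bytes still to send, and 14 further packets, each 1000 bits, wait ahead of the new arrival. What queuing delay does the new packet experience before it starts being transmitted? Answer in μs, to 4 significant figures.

Each queued packet: L/R = 1000/296000000 = 3.37838 μs.
14 queued → 47.2973 μs.
Plus remaining 8000 bits of current packet: 27.027 μs.
Queuing delay = 74.32 μs.

74.32 μs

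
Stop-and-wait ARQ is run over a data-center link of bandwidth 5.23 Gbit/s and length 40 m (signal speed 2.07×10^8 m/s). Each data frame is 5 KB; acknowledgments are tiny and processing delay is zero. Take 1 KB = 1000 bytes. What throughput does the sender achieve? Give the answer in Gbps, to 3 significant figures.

4.98 Gbps

t_tx = L/R = 40000/5230000000 = 7.64818e-06 s.
t_prop = 40/2.07e+08 = 1.93237e-07 s; RTT = 3.86473e-07 s.
Cycle = t_tx + RTT = 8.03466e-06 s.
Throughput = L / cycle = 40000 / 8.03466e-06 = 4.98 Gbps.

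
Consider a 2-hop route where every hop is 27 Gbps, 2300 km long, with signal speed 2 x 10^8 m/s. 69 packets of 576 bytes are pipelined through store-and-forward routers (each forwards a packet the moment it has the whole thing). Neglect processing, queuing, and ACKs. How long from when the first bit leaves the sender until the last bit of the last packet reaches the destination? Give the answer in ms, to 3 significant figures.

Per-hop transmission t_tx = L/R = 4608/27000000000 = 0.000170667 ms.
Per-hop propagation t_prop = 2300000/200000000 = 11.5 ms.
Pipeline fill: first packet needs 2·t_tx to clear all hops; remaining 68 packets each add one t_tx.
Total = (2+69-1)·t_tx + 2·t_prop = 70·0.000170667 + 2·11.5 = 23.0 ms.

23.0 ms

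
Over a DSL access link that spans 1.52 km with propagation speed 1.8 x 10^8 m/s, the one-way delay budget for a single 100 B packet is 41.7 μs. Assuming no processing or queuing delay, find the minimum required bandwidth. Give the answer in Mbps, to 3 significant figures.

L = 800 bits.
Propagation delay = 1520 / 180000000 = 8.44444 μs.
Transmission budget = 41.7 − 8.44444 = 33.2556 μs.
R ≥ L / t_tx = 800 bits / 3.32556e-05 s = 24.1 Mbps.

24.1 Mbps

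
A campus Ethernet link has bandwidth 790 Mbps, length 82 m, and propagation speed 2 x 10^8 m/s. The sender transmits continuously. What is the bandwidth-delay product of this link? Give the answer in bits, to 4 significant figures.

Propagation delay = 82 / 200000000 = 4.1e-07 s.
BDP = R × t_prop = 790000000 × 4.1e-07 = 323.9 bits.

323.9 bits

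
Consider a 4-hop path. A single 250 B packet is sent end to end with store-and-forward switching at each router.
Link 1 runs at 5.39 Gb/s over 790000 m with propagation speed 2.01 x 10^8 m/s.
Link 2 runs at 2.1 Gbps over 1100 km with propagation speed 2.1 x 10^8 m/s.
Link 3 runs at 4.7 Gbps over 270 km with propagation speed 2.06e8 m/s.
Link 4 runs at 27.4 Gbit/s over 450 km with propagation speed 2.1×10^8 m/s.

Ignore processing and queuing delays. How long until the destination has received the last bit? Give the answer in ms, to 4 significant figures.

12.62 ms

L = 250 × 8 = 2000 bits.
Transmission delays (L/R per hop): 0.000371058, 0.000952381, 0.000425532, 7.29927e-05 ms; sum = 0.00182196 ms.
Propagation delays (d/s per hop): 3.93035, 5.2381, 1.31068, 2.14286 ms; sum = 12.622 ms.
End-to-end = 12.62 ms.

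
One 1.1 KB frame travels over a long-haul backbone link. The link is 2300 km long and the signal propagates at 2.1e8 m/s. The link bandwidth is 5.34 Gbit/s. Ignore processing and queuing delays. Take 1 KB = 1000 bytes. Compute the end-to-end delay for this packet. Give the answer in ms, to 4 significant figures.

L = 8800 bits.
Transmission delay = L/R = 8800 / 5340000000 = 0.00164794 ms.
Propagation delay = d/s = 2300000 m / 210000000 m/s = 10.9524 ms.
Total = 10.95 ms.

10.95 ms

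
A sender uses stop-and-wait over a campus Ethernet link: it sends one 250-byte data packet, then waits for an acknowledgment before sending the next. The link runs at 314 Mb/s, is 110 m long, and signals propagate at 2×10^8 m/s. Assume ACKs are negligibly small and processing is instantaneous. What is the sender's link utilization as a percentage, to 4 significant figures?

85.27 %

t_tx = L/R = 2000/314000000 = 6.36943e-06 s.
t_prop = 110/200000000 = 5.5e-07 s; RTT = 1.1e-06 s.
Cycle = t_tx + RTT = 7.46943e-06 s.
Utilization = t_tx / cycle = 6.36943e-06/7.46943e-06 = 85.27 %.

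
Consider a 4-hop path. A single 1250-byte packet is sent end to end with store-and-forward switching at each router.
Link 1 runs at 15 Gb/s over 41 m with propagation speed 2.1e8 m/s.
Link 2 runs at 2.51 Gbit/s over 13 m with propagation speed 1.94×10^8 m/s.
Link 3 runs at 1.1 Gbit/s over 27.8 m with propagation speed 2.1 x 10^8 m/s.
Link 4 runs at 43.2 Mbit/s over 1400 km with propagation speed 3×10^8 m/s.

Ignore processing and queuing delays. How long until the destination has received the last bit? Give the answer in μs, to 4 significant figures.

L = 1250 × 8 = 10000 bits.
Transmission delays (L/R per hop): 0.666667, 3.98406, 9.09091, 231.481 μs; sum = 245.223 μs.
Propagation delays (d/s per hop): 0.195238, 0.0670103, 0.132381, 4666.67 μs; sum = 4667.06 μs.
End-to-end = 4912 μs.

4912 μs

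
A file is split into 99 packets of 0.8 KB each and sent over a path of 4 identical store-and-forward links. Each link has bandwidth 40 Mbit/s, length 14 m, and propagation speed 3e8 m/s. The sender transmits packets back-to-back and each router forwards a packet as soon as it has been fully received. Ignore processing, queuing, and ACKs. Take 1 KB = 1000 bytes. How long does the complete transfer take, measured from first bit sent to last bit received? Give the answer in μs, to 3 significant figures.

Per-hop transmission t_tx = L/R = 6400/40000000 = 160 μs.
Per-hop propagation t_prop = 14/300000000 = 0.0466667 μs.
Pipeline fill: first packet needs 4·t_tx to clear all hops; remaining 98 packets each add one t_tx.
Total = (4+99-1)·t_tx + 4·t_prop = 102·160 + 4·0.0466667 = 16300 μs.

16300 μs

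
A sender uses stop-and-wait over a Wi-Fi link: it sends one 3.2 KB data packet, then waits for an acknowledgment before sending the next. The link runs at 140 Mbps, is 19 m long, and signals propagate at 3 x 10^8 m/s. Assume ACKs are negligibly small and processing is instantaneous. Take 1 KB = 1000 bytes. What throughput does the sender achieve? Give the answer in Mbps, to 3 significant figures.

t_tx = L/R = 25600/140000000 = 0.000182857 s.
t_prop = 19/300000000 = 6.33333e-08 s; RTT = 1.26667e-07 s.
Cycle = t_tx + RTT = 0.000182984 s.
Throughput = L / cycle = 25600 / 0.000182984 = 140 Mbps.

140 Mbps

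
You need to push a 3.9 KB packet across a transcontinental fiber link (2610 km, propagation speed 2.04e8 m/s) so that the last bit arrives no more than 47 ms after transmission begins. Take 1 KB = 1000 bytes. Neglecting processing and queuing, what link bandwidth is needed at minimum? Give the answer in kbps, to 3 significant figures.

912 kbps

L = 31200 bits.
Propagation delay = 2610000 / 204000000 = 12.7941 ms.
Transmission budget = 47 − 12.7941 = 34.2059 ms.
R ≥ L / t_tx = 31200 bits / 0.0342059 s = 912 kbps.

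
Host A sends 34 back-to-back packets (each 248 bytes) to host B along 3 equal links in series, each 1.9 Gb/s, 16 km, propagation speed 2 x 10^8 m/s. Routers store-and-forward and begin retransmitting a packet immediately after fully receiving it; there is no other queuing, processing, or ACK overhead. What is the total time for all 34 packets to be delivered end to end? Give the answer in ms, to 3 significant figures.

Per-hop transmission t_tx = L/R = 1984/1900000000 = 0.00104421 ms.
Per-hop propagation t_prop = 16000/200000000 = 0.08 ms.
Pipeline fill: first packet needs 3·t_tx to clear all hops; remaining 33 packets each add one t_tx.
Total = (3+34-1)·t_tx + 3·t_prop = 36·0.00104421 + 3·0.08 = 0.278 ms.

0.278 ms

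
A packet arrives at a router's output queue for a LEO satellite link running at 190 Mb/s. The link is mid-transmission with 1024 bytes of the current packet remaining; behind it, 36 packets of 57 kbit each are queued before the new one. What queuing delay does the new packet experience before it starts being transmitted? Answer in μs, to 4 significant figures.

10840 μs

Each queued packet: L/R = 57000/190000000 = 300 μs.
36 queued → 10800 μs.
Plus remaining 8192 bits of current packet: 43.1158 μs.
Queuing delay = 10840 μs.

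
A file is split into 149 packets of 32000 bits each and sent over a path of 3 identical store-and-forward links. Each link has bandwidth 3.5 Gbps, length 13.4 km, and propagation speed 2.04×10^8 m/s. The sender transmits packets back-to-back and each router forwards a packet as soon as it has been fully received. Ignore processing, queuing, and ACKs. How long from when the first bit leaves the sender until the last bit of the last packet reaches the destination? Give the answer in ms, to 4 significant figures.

1.578 ms

Per-hop transmission t_tx = L/R = 32000/3500000000 = 0.00914286 ms.
Per-hop propagation t_prop = 13400/204000000 = 0.0656863 ms.
Pipeline fill: first packet needs 3·t_tx to clear all hops; remaining 148 packets each add one t_tx.
Total = (3+149-1)·t_tx + 3·t_prop = 151·0.00914286 + 3·0.0656863 = 1.578 ms.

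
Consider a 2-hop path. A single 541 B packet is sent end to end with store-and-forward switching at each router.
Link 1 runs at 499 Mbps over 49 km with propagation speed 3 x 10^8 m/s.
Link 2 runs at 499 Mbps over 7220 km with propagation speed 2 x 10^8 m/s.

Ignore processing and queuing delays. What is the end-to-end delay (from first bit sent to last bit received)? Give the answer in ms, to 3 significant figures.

36.3 ms

L = 541 × 8 = 4328 bits.
Transmission delay per hop = L/R = 4328/499000000 = 0.00867335 ms; 2 hops → 0.0173467 ms.
Propagation delays (d/s per hop): 0.163333, 36.1 ms; sum = 36.2633 ms.
End-to-end = 36.3 ms.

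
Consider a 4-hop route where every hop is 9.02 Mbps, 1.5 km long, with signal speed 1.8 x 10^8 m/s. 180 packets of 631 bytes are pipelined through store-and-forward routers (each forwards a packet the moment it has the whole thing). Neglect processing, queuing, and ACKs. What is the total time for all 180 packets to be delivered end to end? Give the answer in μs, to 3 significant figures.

102000 μs

Per-hop transmission t_tx = L/R = 5048/9020000 = 559.645 μs.
Per-hop propagation t_prop = 1500/180000000 = 8.33333 μs.
Pipeline fill: first packet needs 4·t_tx to clear all hops; remaining 179 packets each add one t_tx.
Total = (4+180-1)·t_tx + 4·t_prop = 183·559.645 + 4·8.33333 = 102000 μs.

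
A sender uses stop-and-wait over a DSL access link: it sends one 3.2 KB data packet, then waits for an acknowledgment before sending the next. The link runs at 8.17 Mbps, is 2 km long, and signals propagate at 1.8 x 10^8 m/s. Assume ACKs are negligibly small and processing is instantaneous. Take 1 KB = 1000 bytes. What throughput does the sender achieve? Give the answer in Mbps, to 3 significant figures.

t_tx = L/R = 25600/8170000 = 0.00313341 s.
t_prop = 2000/180000000 = 1.11111e-05 s; RTT = 2.22222e-05 s.
Cycle = t_tx + RTT = 0.00315564 s.
Throughput = L / cycle = 25600 / 0.00315564 = 8.11 Mbps.

8.11 Mbps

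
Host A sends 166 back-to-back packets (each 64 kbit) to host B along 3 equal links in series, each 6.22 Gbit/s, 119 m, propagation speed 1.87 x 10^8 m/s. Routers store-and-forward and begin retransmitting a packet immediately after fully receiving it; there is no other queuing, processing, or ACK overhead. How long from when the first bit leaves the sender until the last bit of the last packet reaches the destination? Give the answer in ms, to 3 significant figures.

1.73 ms

Per-hop transmission t_tx = L/R = 64000/6220000000 = 0.0102894 ms.
Per-hop propagation t_prop = 119/187000000 = 0.000636364 ms.
Pipeline fill: first packet needs 3·t_tx to clear all hops; remaining 165 packets each add one t_tx.
Total = (3+166-1)·t_tx + 3·t_prop = 168·0.0102894 + 3·0.000636364 = 1.73 ms.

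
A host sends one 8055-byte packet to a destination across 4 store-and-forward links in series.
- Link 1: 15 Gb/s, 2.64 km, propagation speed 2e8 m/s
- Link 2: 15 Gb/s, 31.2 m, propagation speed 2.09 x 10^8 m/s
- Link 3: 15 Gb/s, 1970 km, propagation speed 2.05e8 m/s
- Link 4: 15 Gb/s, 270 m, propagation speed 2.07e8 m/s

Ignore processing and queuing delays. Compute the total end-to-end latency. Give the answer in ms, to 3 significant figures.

9.64 ms

L = 8055 × 8 = 64440 bits.
Transmission delay per hop = L/R = 64440/15000000000 = 0.004296 ms; 4 hops → 0.017184 ms.
Propagation delays (d/s per hop): 0.0132, 0.000149282, 9.60976, 0.00130435 ms; sum = 9.62441 ms.
End-to-end = 9.64 ms.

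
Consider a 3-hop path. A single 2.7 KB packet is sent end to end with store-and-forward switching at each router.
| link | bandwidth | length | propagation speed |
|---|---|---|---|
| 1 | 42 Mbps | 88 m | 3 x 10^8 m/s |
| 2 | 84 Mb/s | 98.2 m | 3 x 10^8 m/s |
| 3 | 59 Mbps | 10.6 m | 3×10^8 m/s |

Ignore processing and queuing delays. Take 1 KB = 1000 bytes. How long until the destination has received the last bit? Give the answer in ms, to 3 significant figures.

1.14 ms

L = 21600 bits.
Transmission delays (L/R per hop): 0.514286, 0.257143, 0.366102 ms; sum = 1.13753 ms.
Propagation delays (d/s per hop): 0.000293333, 0.000327333, 3.53333e-05 ms; sum = 0.000656 ms.
End-to-end = 1.14 ms.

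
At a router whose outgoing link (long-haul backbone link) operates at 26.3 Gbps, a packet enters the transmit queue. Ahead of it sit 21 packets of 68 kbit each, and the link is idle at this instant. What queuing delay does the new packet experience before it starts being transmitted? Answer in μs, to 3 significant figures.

54.3 μs

Each queued packet: L/R = 68000/26300000000 = 2.58555 μs.
21 queued → 54.2966 μs.
Queuing delay = 54.3 μs.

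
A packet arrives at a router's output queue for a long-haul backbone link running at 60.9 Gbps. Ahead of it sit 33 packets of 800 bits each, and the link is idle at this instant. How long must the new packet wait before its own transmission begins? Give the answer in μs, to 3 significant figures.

Each queued packet: L/R = 800/60900000000 = 0.0131363 μs.
33 queued → 0.433498 μs.
Queuing delay = 0.433 μs.

0.433 μs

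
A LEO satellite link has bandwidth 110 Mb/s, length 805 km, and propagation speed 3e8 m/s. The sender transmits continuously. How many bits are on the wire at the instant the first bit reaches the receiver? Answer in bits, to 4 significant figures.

Propagation delay = 805000 / 300000000 = 0.00268333 s.
BDP = R × t_prop = 110000000 × 0.00268333 = 295167 bits.

295200 bits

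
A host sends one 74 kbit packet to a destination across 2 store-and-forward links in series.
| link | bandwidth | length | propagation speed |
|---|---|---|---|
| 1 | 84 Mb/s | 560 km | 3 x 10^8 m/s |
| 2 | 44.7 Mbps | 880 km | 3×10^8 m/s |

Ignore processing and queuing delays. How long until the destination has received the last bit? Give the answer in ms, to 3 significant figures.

7.34 ms

L = 74000 bits.
Transmission delays (L/R per hop): 0.880952, 1.65548 ms; sum = 2.53643 ms.
Propagation delays (d/s per hop): 1.86667, 2.93333 ms; sum = 4.8 ms.
End-to-end = 7.34 ms.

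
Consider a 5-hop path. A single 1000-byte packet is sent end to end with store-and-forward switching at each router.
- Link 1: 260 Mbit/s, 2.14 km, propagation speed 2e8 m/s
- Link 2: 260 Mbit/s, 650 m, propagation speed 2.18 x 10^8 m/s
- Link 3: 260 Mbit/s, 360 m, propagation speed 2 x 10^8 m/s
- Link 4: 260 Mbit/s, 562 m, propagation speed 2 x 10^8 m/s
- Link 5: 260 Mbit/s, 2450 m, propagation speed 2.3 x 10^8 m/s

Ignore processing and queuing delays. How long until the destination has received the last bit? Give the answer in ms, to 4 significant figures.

0.1828 ms

L = 1000 × 8 = 8000 bits.
Transmission delay per hop = L/R = 8000/260000000 = 0.0307692 ms; 5 hops → 0.153846 ms.
Propagation delays (d/s per hop): 0.0107, 0.00298165, 0.0018, 0.00281, 0.0106522 ms; sum = 0.0289438 ms.
End-to-end = 0.1828 ms.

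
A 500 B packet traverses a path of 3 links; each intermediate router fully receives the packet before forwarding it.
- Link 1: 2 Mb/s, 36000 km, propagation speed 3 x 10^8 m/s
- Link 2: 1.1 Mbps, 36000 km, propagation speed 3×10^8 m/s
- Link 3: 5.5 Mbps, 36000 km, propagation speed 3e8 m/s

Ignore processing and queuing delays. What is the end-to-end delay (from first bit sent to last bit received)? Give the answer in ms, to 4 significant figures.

366.4 ms

L = 500 × 8 = 4000 bits.
Transmission delays (L/R per hop): 2, 3.63636, 0.727273 ms; sum = 6.36364 ms.
Propagation delays (d/s per hop): 120, 120, 120 ms; sum = 360 ms.
End-to-end = 366.4 ms.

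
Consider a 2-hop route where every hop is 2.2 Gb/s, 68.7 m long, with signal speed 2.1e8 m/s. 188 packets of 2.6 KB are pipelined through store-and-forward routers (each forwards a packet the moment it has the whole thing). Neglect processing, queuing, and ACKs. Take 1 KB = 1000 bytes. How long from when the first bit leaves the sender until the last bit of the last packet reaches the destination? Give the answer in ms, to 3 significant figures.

Per-hop transmission t_tx = L/R = 20800/2200000000 = 0.00945455 ms.
Per-hop propagation t_prop = 68.7/210000000 = 0.000327143 ms.
Pipeline fill: first packet needs 2·t_tx to clear all hops; remaining 187 packets each add one t_tx.
Total = (2+188-1)·t_tx + 2·t_prop = 189·0.00945455 + 2·0.000327143 = 1.79 ms.

1.79 ms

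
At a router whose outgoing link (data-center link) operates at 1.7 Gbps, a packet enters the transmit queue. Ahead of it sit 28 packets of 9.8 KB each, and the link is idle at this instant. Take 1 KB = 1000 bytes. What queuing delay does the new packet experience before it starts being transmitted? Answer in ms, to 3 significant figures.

Each queued packet: L/R = 78400/1700000000 = 0.0461176 ms.
28 queued → 1.29129 ms.
Queuing delay = 1.29 ms.

1.29 ms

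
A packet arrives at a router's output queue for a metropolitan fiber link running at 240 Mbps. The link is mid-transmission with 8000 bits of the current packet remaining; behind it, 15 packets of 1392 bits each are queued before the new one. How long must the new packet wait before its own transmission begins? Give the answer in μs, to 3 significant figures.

Each queued packet: L/R = 1392/240000000 = 5.8 μs.
15 queued → 87 μs.
Plus remaining 8000 bits of current packet: 33.3333 μs.
Queuing delay = 120 μs.

120 μs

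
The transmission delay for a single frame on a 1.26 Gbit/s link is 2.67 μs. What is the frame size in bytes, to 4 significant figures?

L = R × t_tx = 1260000000 b/s × 2.67e-06 s = 3364.2 bits.
In bytes: 3364.2 / 8 = 420.5 bytes.

420.5 bytes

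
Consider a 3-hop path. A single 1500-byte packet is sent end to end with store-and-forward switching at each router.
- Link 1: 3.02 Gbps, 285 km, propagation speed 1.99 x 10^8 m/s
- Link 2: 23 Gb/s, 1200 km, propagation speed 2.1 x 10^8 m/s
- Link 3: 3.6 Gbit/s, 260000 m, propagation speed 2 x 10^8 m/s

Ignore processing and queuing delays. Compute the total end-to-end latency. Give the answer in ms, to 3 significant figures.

L = 1500 × 8 = 12000 bits.
Transmission delays (L/R per hop): 0.00397351, 0.000521739, 0.00333333 ms; sum = 0.00782858 ms.
Propagation delays (d/s per hop): 1.43216, 5.71429, 1.3 ms; sum = 8.44645 ms.
End-to-end = 8.45 ms.

8.45 ms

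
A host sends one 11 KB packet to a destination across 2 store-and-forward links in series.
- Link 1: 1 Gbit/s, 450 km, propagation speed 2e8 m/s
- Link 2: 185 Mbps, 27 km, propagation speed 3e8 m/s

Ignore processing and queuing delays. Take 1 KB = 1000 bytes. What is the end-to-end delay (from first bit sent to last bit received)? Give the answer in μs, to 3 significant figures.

L = 88000 bits.
Transmission delays (L/R per hop): 88, 475.676 μs; sum = 563.676 μs.
Propagation delays (d/s per hop): 2250, 90 μs; sum = 2340 μs.
End-to-end = 2900 μs.

2900 μs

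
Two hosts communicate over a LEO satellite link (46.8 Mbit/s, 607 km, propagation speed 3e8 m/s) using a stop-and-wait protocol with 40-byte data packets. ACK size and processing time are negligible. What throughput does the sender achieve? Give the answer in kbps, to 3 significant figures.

78.9 kbps

t_tx = L/R = 320/46800000 = 6.83761e-06 s.
t_prop = 607000/300000000 = 0.00202333 s; RTT = 0.00404667 s.
Cycle = t_tx + RTT = 0.0040535 s.
Throughput = L / cycle = 320 / 0.0040535 = 78.9 kbps.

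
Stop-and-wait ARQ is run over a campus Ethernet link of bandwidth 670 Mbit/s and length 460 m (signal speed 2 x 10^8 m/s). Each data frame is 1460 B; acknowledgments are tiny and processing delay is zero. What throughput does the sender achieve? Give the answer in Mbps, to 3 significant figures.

t_tx = L/R = 11680/670000000 = 1.74328e-05 s.
t_prop = 460/200000000 = 2.3e-06 s; RTT = 4.6e-06 s.
Cycle = t_tx + RTT = 2.20328e-05 s.
Throughput = L / cycle = 11680 / 2.20328e-05 = 530 Mbps.

530 Mbps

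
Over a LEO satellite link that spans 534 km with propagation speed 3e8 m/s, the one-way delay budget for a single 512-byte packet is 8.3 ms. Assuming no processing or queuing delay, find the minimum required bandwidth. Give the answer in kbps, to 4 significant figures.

628.2 kbps

L = 4096 bits.
Propagation delay = 534000 / 300000000 = 1.78 ms.
Transmission budget = 8.3 − 1.78 = 6.52 ms.
R ≥ L / t_tx = 4096 bits / 0.00652 s = 628.2 kbps.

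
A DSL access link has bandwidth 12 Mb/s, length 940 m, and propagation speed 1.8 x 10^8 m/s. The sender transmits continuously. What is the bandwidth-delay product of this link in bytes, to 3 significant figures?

7.83 bytes

Propagation delay = 940 / 180000000 = 5.22222e-06 s.
BDP = R × t_prop = 12000000 × 5.22222e-06 = 62.6667 bits.
In bytes: 62.6667/8 = 7.83 bytes.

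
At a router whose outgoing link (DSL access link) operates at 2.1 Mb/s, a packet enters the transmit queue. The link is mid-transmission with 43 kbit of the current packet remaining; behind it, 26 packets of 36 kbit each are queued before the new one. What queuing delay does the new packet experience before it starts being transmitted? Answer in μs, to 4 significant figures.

466200 μs

Each queued packet: L/R = 36000/2100000 = 17142.9 μs.
26 queued → 445714 μs.
Plus remaining 43000 bits of current packet: 20476.2 μs.
Queuing delay = 466200 μs.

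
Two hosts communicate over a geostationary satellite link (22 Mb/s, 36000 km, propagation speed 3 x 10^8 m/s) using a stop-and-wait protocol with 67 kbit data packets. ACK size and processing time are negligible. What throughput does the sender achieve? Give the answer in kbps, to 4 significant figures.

275.7 kbps

t_tx = L/R = 67000/22000000 = 0.00304545 s.
t_prop = 36000000/300000000 = 0.12 s; RTT = 0.24 s.
Cycle = t_tx + RTT = 0.243045 s.
Throughput = L / cycle = 67000 / 0.243045 = 275.7 kbps.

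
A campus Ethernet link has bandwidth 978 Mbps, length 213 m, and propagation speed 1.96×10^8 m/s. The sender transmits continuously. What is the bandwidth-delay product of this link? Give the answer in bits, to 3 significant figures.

1060 bits

Propagation delay = 213 / 196000000 = 1.08673e-06 s.
BDP = R × t_prop = 978000000 × 1.08673e-06 = 1062.83 bits.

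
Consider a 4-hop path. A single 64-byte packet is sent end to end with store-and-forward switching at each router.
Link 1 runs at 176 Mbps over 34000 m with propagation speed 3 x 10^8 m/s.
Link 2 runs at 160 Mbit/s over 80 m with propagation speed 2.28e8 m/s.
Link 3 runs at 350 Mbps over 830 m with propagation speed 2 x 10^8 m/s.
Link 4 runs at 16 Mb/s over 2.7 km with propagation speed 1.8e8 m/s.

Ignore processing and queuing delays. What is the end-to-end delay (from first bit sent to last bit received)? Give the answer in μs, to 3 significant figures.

L = 64 × 8 = 512 bits.
Transmission delays (L/R per hop): 2.90909, 3.2, 1.46286, 32 μs; sum = 39.5719 μs.
Propagation delays (d/s per hop): 113.333, 0.350877, 4.15, 15 μs; sum = 132.834 μs.
End-to-end = 172 μs.

172 μs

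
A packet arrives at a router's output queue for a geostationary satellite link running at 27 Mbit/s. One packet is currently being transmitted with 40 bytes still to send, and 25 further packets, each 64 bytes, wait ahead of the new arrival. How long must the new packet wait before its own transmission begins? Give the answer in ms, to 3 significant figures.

0.486 ms

Each queued packet: L/R = 512/27000000 = 0.018963 ms.
25 queued → 0.474074 ms.
Plus remaining 320 bits of current packet: 0.0118519 ms.
Queuing delay = 0.486 ms.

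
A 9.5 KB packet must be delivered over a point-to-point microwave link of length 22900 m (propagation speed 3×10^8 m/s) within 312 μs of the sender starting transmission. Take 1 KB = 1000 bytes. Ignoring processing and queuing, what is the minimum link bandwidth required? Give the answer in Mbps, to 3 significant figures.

322 Mbps

L = 76000 bits.
Propagation delay = 22900 / 300000000 = 76.3333 μs.
Transmission budget = 312 − 76.3333 = 235.667 μs.
R ≥ L / t_tx = 76000 bits / 0.000235667 s = 322 Mbps.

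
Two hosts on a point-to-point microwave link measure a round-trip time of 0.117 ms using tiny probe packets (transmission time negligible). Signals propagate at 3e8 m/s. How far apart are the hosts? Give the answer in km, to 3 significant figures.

One-way propagation = RTT/2 = 0.0585 ms.
d = s × t = 300000000 × 5.85e-05 = 17.6 km.

17.6 km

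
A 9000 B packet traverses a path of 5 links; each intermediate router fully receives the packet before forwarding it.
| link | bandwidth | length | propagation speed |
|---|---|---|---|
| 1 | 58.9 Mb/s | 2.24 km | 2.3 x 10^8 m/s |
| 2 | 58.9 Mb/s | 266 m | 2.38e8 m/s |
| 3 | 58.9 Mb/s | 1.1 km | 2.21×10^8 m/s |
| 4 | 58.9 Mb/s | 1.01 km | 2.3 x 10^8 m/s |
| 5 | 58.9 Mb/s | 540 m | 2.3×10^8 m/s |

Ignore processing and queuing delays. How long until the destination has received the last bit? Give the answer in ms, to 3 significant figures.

L = 9000 × 8 = 72000 bits.
Transmission delay per hop = L/R = 72000/58900000 = 1.22241 ms; 5 hops → 6.11205 ms.
Propagation delays (d/s per hop): 0.00973913, 0.00111765, 0.00497738, 0.0043913, 0.00234783 ms; sum = 0.0225733 ms.
End-to-end = 6.13 ms.

6.13 ms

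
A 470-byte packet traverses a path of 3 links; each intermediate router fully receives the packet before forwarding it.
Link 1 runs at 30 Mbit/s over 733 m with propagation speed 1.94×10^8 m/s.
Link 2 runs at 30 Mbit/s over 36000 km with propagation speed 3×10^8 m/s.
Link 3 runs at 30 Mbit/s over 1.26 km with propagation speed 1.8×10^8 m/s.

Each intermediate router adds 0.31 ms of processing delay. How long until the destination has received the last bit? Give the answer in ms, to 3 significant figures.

L = 470 × 8 = 3760 bits.
Transmission delay per hop = L/R = 3760/30000000 = 0.125333 ms; 3 hops → 0.376 ms.
Propagation delays (d/s per hop): 0.00377835, 120, 0.007 ms; sum = 120.011 ms.
Processing at 2 router(s): 2 × 0.31 ms = 0.62 ms.
End-to-end = 121 ms.

121 ms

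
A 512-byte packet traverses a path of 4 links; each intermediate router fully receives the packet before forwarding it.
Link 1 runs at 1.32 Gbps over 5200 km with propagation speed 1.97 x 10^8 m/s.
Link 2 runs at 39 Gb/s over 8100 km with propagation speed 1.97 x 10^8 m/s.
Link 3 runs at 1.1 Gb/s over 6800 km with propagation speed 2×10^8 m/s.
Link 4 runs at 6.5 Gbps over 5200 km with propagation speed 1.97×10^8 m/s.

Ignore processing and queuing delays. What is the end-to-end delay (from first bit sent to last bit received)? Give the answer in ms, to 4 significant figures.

127.9 ms

L = 512 × 8 = 4096 bits.
Transmission delays (L/R per hop): 0.00310303, 0.000105026, 0.00372364, 0.000630154 ms; sum = 0.00756185 ms.
Propagation delays (d/s per hop): 26.3959, 41.1168, 34, 26.3959 ms; sum = 127.909 ms.
End-to-end = 127.9 ms.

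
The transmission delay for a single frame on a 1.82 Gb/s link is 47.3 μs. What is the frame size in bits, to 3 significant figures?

L = R × t_tx = 1820000000 b/s × 4.73e-05 s = 86086 bits.

86100 bits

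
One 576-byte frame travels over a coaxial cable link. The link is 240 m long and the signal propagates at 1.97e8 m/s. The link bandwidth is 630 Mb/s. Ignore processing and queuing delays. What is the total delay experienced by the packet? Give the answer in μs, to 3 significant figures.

8.53 μs

L = 576 × 8 = 4608 bits.
Transmission delay = L/R = 4608 / 630000000 = 7.31429 μs.
Propagation delay = d/s = 240 m / 197000000 m/s = 1.21827 μs.
Total = 8.53 μs.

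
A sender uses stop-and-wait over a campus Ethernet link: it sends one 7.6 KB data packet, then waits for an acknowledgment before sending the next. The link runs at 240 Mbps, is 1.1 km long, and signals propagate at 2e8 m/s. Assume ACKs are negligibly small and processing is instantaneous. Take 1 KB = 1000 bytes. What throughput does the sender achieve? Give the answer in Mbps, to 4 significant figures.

t_tx = L/R = 60800/240000000 = 0.000253333 s.
t_prop = 1100/200000000 = 5.5e-06 s; RTT = 1.1e-05 s.
Cycle = t_tx + RTT = 0.000264333 s.
Throughput = L / cycle = 60800 / 0.000264333 = 230.0 Mbps.

230.0 Mbps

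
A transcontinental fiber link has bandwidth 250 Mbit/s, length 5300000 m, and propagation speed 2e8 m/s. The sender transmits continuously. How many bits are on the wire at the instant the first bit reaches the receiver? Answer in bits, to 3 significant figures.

Propagation delay = 5300000 / 200000000 = 0.0265 s.
BDP = R × t_prop = 250000000 × 0.0265 = 6625000 bits.

6630000 bits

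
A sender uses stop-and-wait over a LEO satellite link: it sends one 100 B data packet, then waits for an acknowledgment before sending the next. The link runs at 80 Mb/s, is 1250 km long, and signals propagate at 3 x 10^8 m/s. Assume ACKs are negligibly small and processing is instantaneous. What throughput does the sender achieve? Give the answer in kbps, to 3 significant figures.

t_tx = L/R = 800/80000000 = 1e-05 s.
t_prop = 1250000/300000000 = 0.00416667 s; RTT = 0.00833333 s.
Cycle = t_tx + RTT = 0.00834333 s.
Throughput = L / cycle = 800 / 0.00834333 = 95.9 kbps.

95.9 kbps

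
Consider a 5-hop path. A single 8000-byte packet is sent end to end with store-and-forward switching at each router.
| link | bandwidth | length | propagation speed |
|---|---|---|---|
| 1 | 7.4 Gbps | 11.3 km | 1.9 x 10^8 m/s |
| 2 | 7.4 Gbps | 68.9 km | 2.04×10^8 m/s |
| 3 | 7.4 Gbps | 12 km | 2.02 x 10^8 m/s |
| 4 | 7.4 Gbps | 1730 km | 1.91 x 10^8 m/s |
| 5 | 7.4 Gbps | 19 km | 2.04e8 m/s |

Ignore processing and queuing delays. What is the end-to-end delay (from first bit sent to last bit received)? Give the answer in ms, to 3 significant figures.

L = 8000 × 8 = 64000 bits.
Transmission delay per hop = L/R = 64000/7400000000 = 0.00864865 ms; 5 hops → 0.0432432 ms.
Propagation delays (d/s per hop): 0.0594737, 0.337745, 0.0594059, 9.05759, 0.0931373 ms; sum = 9.60735 ms.
End-to-end = 9.65 ms.

9.65 ms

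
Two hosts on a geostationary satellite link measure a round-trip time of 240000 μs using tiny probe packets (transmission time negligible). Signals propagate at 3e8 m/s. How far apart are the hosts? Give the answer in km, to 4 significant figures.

36000 km

One-way propagation = RTT/2 = 120000 μs.
d = s × t = 300000000 × 0.12 = 36000 km.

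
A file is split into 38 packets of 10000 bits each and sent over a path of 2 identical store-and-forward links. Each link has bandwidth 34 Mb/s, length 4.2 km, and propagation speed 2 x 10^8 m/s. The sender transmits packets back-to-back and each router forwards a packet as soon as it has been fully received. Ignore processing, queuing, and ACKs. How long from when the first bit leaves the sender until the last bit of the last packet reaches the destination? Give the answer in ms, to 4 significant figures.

11.51 ms

Per-hop transmission t_tx = L/R = 10000/34000000 = 0.294118 ms.
Per-hop propagation t_prop = 4200/200000000 = 0.021 ms.
Pipeline fill: first packet needs 2·t_tx to clear all hops; remaining 37 packets each add one t_tx.
Total = (2+38-1)·t_tx + 2·t_prop = 39·0.294118 + 2·0.021 = 11.51 ms.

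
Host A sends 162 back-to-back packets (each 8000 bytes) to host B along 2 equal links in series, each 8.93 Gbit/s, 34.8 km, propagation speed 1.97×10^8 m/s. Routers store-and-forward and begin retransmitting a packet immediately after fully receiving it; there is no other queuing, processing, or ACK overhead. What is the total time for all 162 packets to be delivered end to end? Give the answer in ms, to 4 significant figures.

1.521 ms

Per-hop transmission t_tx = L/R = 64000/8930000000 = 0.00716685 ms.
Per-hop propagation t_prop = 34800/197000000 = 0.17665 ms.
Pipeline fill: first packet needs 2·t_tx to clear all hops; remaining 161 packets each add one t_tx.
Total = (2+162-1)·t_tx + 2·t_prop = 163·0.00716685 + 2·0.17665 = 1.521 ms.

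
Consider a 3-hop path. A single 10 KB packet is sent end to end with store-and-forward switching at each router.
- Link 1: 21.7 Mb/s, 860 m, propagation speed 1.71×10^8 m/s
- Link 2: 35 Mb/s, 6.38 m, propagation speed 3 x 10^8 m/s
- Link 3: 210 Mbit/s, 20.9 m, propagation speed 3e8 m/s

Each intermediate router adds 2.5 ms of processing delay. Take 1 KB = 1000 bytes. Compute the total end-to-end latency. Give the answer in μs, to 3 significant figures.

L = 80000 bits.
Transmission delays (L/R per hop): 3686.64, 2285.71, 380.952 μs; sum = 6353.3 μs.
Propagation delays (d/s per hop): 5.02924, 0.0212667, 0.0696667 μs; sum = 5.12017 μs.
Processing at 2 router(s): 2 × 2.5 ms = 5000 μs.
End-to-end = 11400 μs.

11400 μs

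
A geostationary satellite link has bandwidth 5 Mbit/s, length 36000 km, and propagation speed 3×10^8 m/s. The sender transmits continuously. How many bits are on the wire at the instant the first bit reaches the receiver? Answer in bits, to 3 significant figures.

600000 bits

Propagation delay = 36000000 / 300000000 = 0.12 s.
BDP = R × t_prop = 5000000 × 0.12 = 600000 bits.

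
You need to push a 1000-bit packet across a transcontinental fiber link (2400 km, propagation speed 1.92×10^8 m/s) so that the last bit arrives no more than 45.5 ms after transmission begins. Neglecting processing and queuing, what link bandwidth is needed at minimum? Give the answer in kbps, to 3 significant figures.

30.3 kbps

Propagation delay = 2400000 / 192000000 = 12.5 ms.
Transmission budget = 45.5 − 12.5 = 33 ms.
R ≥ L / t_tx = 1000 bits / 0.033 s = 30.3 kbps.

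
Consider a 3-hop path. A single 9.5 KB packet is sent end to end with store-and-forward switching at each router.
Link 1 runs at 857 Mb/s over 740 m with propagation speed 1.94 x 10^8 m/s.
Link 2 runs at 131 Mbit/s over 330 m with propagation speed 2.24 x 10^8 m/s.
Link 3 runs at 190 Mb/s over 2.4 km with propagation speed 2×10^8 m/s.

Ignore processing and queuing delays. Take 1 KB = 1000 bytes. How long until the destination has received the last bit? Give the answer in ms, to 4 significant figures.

L = 76000 bits.
Transmission delays (L/R per hop): 0.0886814, 0.580153, 0.4 ms; sum = 1.06883 ms.
Propagation delays (d/s per hop): 0.00381443, 0.00147321, 0.012 ms; sum = 0.0172876 ms.
End-to-end = 1.086 ms.

1.086 ms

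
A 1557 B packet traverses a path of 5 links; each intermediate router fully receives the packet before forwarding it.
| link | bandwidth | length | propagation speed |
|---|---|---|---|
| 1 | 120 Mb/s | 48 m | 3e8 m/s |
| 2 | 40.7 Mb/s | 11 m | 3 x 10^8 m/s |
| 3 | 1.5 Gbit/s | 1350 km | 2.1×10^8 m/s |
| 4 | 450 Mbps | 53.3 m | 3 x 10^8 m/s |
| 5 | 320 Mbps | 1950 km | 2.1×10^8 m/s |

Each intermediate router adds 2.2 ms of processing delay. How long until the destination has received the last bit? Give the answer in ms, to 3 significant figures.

L = 1557 × 8 = 12456 bits.
Transmission delays (L/R per hop): 0.1038, 0.306044, 0.008304, 0.02768, 0.038925 ms; sum = 0.484753 ms.
Propagation delays (d/s per hop): 0.00016, 3.66667e-05, 6.42857, 0.000177667, 9.28571 ms; sum = 15.7147 ms.
Processing at 4 router(s): 4 × 2.2 ms = 8.8 ms.
End-to-end = 25.0 ms.

25.0 ms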